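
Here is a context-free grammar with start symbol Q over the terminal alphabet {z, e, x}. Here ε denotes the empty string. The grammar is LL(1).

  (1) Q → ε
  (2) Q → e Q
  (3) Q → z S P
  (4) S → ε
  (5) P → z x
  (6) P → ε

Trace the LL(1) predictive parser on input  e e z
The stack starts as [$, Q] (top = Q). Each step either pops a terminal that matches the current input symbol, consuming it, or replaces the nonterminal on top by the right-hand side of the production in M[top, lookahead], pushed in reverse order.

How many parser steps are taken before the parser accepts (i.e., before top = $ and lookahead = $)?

     Stack    Input    Action
  1  $ Q      e e z $  expand Q → e Q
  2  $ Q e    e e z $  match e
  3  $ Q      e z $    expand Q → e Q
  4  $ Q e    e z $    match e
  5  $ Q      z $      expand Q → z S P
  6  $ P S z  z $      match z
  7  $ P S    $        expand S → ε
  8  $ P      $        expand P → ε
Accept reached after 8 steps.

8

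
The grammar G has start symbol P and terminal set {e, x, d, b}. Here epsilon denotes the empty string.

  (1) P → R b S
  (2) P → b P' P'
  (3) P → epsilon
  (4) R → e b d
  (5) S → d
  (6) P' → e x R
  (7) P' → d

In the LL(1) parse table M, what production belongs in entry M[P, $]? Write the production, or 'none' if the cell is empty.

FIRST(R) = {e}
FIRST(S) = {d}
FIRST(P') = {d, e}
FIRST(P) = {epsilon, b, e}  (via R b S)
FOLLOW(P) includes $ since P is the start symbol.
FOLLOW(P): P appears on no right-hand side. Thus FOLLOW(P) = {$}.
For P → R b S: FIRST(R b S) = {e}, so it goes in M[P, t] for t ∈ {e}.
For P → b P' P': FIRST(b P' P') = {b}, so it goes in M[P, t] for t ∈ {b}.
For P → epsilon: FIRST(epsilon) = {epsilon}, so it goes in M[P, t] for t ∈ {}; since epsilon ∈ FIRST, also for every t ∈ FOLLOW(P) = {$}.

P → epsilon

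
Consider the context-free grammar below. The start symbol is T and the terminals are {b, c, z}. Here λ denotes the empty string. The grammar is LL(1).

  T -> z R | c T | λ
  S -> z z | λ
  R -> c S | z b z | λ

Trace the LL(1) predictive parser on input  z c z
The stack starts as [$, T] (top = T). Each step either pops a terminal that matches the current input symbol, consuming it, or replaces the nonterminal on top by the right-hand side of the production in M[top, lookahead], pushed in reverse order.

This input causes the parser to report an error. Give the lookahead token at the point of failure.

$

     Stack  Input    Action
  1  $ T    z c z $  expand T -> z R
  2  $ R z  z c z $  match z
  3  $ R    c z $    expand R -> c S
  4  $ S c  c z $    match c
  5  $ S    z $      expand S -> z z
  6  $ z z  z $      match z
  7  $ z    $        error: top is terminal z but lookahead is $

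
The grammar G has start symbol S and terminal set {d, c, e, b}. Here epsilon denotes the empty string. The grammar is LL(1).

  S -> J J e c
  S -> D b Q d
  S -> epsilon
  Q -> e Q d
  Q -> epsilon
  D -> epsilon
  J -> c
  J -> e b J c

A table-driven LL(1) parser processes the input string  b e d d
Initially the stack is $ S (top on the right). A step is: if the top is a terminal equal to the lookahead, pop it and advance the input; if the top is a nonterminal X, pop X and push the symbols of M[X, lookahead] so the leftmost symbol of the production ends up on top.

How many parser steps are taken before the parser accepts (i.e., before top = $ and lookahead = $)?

8

step 1: stack=$ S  input=b e d d $  — expand S -> D b Q d
step 2: stack=$ d Q b D  input=b e d d $  — expand D -> epsilon
step 3: stack=$ d Q b  input=b e d d $  — match b
step 4: stack=$ d Q  input=e d d $  — expand Q -> e Q d
step 5: stack=$ d d Q e  input=e d d $  — match e
step 6: stack=$ d d Q  input=d d $  — expand Q -> epsilon
step 7: stack=$ d d  input=d d $  — match d
step 8: stack=$ d  input=d $  — match d
Accept reached after 8 steps.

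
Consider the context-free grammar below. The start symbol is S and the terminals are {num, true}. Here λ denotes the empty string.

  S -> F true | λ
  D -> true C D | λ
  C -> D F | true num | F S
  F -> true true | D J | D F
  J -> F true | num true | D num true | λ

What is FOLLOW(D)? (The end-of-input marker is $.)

FIRST(D) = {λ, true}
FIRST(S) = {λ, num, true}  (via F true)
FIRST(C) = {λ, num, true}  (via D F, F S)
FIRST(F) = {λ, num, true}  (via D J, D F)
FIRST(J) = {λ, num, true}  (via F true, D num true)
FOLLOW(S) includes $ since S is the start symbol.
FOLLOW(S): in C->F S, the suffix after S is empty, so FOLLOW(S) ⊇ FOLLOW(C) = {num, true}. Thus FOLLOW(S) = {$, num, true}.
FOLLOW(D): in D->true C D, the suffix after D is empty (adds nothing new); in C->D F, D is followed by F with FIRST {λ, num, true}; in C->D F, the suffix after D is nullable, so FOLLOW(D) ⊇ FOLLOW(C) = {num, true}; in F->D J, D is followed by J with FIRST {λ, num, true}; in F->D J, the suffix after D is nullable, so FOLLOW(D) ⊇ FOLLOW(F) = {num, true}; in F->D F, D is followed by F with FIRST {λ, num, true}; in F->D F, the suffix after D is nullable, so FOLLOW(D) ⊇ FOLLOW(F) = {num, true}; in J->D num true, D is followed by num true with FIRST {num}. Thus FOLLOW(D) = {num, true}.
FOLLOW(C): in D->true C D, C is followed by D with FIRST {λ, true}; in D->true C D, the suffix after C is nullable, so FOLLOW(C) ⊇ FOLLOW(D) = {num, true}. Thus FOLLOW(C) = {num, true}.
FOLLOW(F): in S->F true, F is followed by true with FIRST {true}; in C->D F, the suffix after F is empty, so FOLLOW(F) ⊇ FOLLOW(C) = {num, true}; in C->F S, F is followed by S with FIRST {λ, num, true}; in C->F S, the suffix after F is nullable, so FOLLOW(F) ⊇ FOLLOW(C) = {num, true}; in F->D F, the suffix after F is empty (adds nothing new); in J->F true, F is followed by true with FIRST {true}. Thus FOLLOW(F) = {num, true}.
FOLLOW(J): in F->D J, the suffix after J is empty, so FOLLOW(J) ⊇ FOLLOW(F) = {num, true}. Thus FOLLOW(J) = {num, true}.

{num, true}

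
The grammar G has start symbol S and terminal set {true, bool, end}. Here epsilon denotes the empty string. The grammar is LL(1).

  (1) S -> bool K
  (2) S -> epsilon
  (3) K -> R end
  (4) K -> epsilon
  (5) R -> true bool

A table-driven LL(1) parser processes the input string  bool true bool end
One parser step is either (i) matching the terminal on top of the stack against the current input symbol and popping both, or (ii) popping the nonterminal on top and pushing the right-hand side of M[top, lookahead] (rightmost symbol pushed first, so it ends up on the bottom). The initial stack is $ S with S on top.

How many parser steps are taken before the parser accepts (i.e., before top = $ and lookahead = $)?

7

     Stack            Input                 Action
  1  $ S              bool true bool end $  expand S -> bool K
  2  $ K bool         bool true bool end $  match bool
  3  $ K              true bool end $       expand K -> R end
  4  $ end R          true bool end $       expand R -> true bool
  5  $ end bool true  true bool end $       match true
  6  $ end bool       bool end $            match bool
  7  $ end            end $                 match end
Accept reached after 7 steps.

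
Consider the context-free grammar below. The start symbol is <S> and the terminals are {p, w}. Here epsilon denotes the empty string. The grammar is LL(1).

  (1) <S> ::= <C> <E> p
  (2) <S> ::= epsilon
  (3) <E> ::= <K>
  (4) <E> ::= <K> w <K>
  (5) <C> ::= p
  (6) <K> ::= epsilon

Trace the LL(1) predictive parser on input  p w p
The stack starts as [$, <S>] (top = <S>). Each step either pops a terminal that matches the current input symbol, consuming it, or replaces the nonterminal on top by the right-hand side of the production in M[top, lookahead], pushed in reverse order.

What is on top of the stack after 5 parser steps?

     Stack          Input    Action
  1  $ <S>          p w p $  expand <S> ::= <C> <E> p
  2  $ p <E> <C>    p w p $  expand <C> ::= p
  3  $ p <E> p      p w p $  match p
  4  $ p <E>        w p $    expand <E> ::= <K> w <K>
  5  $ p <K> w <K>  w p $    expand <K> ::= epsilon
Stack after step 5: $ p <K> w (top = w).

w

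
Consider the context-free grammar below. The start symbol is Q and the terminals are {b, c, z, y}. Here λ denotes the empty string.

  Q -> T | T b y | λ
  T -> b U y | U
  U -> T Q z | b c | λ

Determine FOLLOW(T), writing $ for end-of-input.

{$, b, z}

FIRST(Q) = {λ, b, z}  (via T, T b y)
FIRST(T) = {λ, b, z}  (via U)
FIRST(U) = {λ, b, z}  (via T Q z)
FOLLOW(Q) includes $ since Q is the start symbol.
FOLLOW(Q): in U->T Q z, Q is followed by z with FIRST {z}. Thus FOLLOW(Q) = {$, z}.
FOLLOW(T): in Q->T, the suffix after T is empty, so FOLLOW(T) ⊇ FOLLOW(Q) = {$, z}; in Q->T b y, T is followed by b y with FIRST {b}; in U->T Q z, T is followed by Q z with FIRST {b, z}. Thus FOLLOW(T) = {$, b, z}.
FOLLOW(U): in T->b U y, U is followed by y with FIRST {y}; in T->U, the suffix after U is empty, so FOLLOW(U) ⊇ FOLLOW(T) = {$, b, z}. Thus FOLLOW(U) = {$, b, y, z}.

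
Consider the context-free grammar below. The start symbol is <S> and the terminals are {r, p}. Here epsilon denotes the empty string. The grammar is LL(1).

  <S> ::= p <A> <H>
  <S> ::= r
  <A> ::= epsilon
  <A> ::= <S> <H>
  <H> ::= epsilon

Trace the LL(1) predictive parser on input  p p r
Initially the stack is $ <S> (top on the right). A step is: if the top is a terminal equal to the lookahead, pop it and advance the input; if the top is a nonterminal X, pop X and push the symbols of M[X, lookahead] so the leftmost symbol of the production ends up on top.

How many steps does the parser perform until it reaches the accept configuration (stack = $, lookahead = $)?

step 1: stack=$ <S>  input=p p r $  — expand <S> ::= p <A> <H>
step 2: stack=$ <H> <A> p  input=p p r $  — match p
step 3: stack=$ <H> <A>  input=p r $  — expand <A> ::= <S> <H>
step 4: stack=$ <H> <H> <S>  input=p r $  — expand <S> ::= p <A> <H>
step 5: stack=$ <H> <H> <H> <A> p  input=p r $  — match p
step 6: stack=$ <H> <H> <H> <A>  input=r $  — expand <A> ::= <S> <H>
step 7: stack=$ <H> <H> <H> <H> <S>  input=r $  — expand <S> ::= r
step 8: stack=$ <H> <H> <H> <H> r  input=r $  — match r
step 9: stack=$ <H> <H> <H> <H>  input=$  — expand <H> ::= epsilon
step 10: stack=$ <H> <H> <H>  input=$  — expand <H> ::= epsilon
step 11: stack=$ <H> <H>  input=$  — expand <H> ::= epsilon
step 12: stack=$ <H>  input=$  — expand <H> ::= epsilon
Accept reached after 12 steps.

12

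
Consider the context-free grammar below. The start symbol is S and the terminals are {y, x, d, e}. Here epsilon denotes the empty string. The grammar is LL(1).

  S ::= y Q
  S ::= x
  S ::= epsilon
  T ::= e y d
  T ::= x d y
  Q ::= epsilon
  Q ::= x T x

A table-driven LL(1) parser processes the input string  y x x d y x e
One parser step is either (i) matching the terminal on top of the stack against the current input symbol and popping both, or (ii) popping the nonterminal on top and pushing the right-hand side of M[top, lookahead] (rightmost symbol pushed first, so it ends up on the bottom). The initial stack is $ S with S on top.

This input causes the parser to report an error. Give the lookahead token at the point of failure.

      Stack      Input            Action
   1  $ S        y x x d y x e $  expand S ::= y Q
   2  $ Q y      y x x d y x e $  match y
   3  $ Q        x x d y x e $    expand Q ::= x T x
   4  $ x T x    x x d y x e $    match x
   5  $ x T      x d y x e $      expand T ::= x d y
   6  $ x y d x  x d y x e $      match x
   7  $ x y d    d y x e $        match d
   8  $ x y      y x e $          match y
   9  $ x        x e $            match x
  10  $          e $              error: stack empty but input remains

e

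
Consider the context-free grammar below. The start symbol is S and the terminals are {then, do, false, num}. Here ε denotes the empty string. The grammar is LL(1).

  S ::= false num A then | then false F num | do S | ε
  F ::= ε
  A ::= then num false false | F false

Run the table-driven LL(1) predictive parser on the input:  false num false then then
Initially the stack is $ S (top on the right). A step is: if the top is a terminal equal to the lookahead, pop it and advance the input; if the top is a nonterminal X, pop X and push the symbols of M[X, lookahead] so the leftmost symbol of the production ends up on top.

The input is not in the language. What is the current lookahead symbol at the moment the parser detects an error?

     Stack               Input                        Action
  1  $ S                 false num false then then $  expand S ::= false num A then
  2  $ then A num false  false num false then then $  match false
  3  $ then A num        num false then then $        match num
  4  $ then A            false then then $            expand A ::= F false
  5  $ then false F      false then then $            expand F ::= ε
  6  $ then false        false then then $            match false
  7  $ then              then then $                  match then
  8  $                   then $                       error: stack empty but input remains

then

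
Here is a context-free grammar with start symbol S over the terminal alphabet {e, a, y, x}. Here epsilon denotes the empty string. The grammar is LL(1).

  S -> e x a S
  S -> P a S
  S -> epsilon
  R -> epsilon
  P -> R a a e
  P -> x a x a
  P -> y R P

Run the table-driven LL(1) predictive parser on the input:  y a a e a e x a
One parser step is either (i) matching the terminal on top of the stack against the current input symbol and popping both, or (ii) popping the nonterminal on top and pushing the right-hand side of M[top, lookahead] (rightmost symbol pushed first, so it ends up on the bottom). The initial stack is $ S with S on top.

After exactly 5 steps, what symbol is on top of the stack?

R

step 1: stack=$ S  input=y a a e a e x a $  — expand S -> P a S
step 2: stack=$ S a P  input=y a a e a e x a $  — expand P -> y R P
step 3: stack=$ S a P R y  input=y a a e a e x a $  — match y
step 4: stack=$ S a P R  input=a a e a e x a $  — expand R -> epsilon
step 5: stack=$ S a P  input=a a e a e x a $  — expand P -> R a a e
Stack after step 5: $ S a e a a R (top = R).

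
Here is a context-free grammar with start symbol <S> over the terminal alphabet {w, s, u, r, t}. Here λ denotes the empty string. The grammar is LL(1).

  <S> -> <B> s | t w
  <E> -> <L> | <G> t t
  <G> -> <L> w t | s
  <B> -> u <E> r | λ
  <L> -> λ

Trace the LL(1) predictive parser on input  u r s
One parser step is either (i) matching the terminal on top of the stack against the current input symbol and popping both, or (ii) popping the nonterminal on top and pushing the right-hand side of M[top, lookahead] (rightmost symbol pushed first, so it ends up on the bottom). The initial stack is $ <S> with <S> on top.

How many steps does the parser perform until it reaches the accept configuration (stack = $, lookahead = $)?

7

     Stack        Input    Action
  1  $ <S>        u r s $  expand <S> -> <B> s
  2  $ s <B>      u r s $  expand <B> -> u <E> r
  3  $ s r <E> u  u r s $  match u
  4  $ s r <E>    r s $    expand <E> -> <L>
  5  $ s r <L>    r s $    expand <L> -> λ
  6  $ s r        r s $    match r
  7  $ s          s $      match s
Accept reached after 7 steps.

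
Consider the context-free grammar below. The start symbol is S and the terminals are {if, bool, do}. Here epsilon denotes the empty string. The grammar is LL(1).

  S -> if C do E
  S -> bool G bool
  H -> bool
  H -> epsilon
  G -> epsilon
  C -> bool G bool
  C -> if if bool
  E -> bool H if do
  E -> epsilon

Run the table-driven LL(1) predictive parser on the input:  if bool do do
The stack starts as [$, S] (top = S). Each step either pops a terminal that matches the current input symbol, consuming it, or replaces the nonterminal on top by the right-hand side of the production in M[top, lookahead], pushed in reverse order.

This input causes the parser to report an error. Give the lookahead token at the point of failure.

     Stack               Input            Action
  1  $ S                 if bool do do $  expand S -> if C do E
  2  $ E do C if         if bool do do $  match if
  3  $ E do C            bool do do $     expand C -> bool G bool
  4  $ E do bool G bool  bool do do $     match bool
  5  $ E do bool G       do do $          error: M[G, do] is empty

do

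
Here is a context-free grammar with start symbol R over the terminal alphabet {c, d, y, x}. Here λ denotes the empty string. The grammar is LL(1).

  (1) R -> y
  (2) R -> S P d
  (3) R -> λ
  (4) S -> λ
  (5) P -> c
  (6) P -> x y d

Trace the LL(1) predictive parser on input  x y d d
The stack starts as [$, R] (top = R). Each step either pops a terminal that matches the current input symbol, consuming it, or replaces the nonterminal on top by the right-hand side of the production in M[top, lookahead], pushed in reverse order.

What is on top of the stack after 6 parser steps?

     Stack      Input      Action
  1  $ R        x y d d $  expand R -> S P d
  2  $ d P S    x y d d $  expand S -> λ
  3  $ d P      x y d d $  expand P -> x y d
  4  $ d d y x  x y d d $  match x
  5  $ d d y    y d d $    match y
  6  $ d d      d d $      match d
Stack after step 6: $ d (top = d).

d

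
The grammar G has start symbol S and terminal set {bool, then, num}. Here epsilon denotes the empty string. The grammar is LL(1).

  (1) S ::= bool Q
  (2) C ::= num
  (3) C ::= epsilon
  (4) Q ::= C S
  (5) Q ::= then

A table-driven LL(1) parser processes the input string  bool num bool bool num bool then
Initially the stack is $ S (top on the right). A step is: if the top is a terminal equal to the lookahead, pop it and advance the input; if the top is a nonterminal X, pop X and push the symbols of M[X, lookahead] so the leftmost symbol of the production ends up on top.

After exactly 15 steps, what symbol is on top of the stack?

      Stack     Input                               Action
   1  $ S       bool num bool bool num bool then $  expand S ::= bool Q
   2  $ Q bool  bool num bool bool num bool then $  match bool
   3  $ Q       num bool bool num bool then $       expand Q ::= C S
   4  $ S C     num bool bool num bool then $       expand C ::= num
   5  $ S num   num bool bool num bool then $       match num
   6  $ S       bool bool num bool then $           expand S ::= bool Q
   7  $ Q bool  bool bool num bool then $           match bool
   8  $ Q       bool num bool then $                expand Q ::= C S
   9  $ S C     bool num bool then $                expand C ::= epsilon
  10  $ S       bool num bool then $                expand S ::= bool Q
  11  $ Q bool  bool num bool then $                match bool
  12  $ Q       num bool then $                     expand Q ::= C S
  13  $ S C     num bool then $                     expand C ::= num
  14  $ S num   num bool then $                     match num
  15  $ S       bool then $                         expand S ::= bool Q
Stack after step 15: $ Q bool (top = bool).

bool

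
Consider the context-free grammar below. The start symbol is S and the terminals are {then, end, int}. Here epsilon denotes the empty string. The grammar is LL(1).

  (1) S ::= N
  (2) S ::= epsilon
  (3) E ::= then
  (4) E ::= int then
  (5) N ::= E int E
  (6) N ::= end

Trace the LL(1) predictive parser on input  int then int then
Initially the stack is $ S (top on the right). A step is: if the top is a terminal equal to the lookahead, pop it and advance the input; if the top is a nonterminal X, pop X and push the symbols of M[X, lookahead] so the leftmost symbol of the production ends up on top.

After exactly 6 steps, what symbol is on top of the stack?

E

step 1: stack=$ S  input=int then int then $  — expand S ::= N
step 2: stack=$ N  input=int then int then $  — expand N ::= E int E
step 3: stack=$ E int E  input=int then int then $  — expand E ::= int then
step 4: stack=$ E int then int  input=int then int then $  — match int
step 5: stack=$ E int then  input=then int then $  — match then
step 6: stack=$ E int  input=int then $  — match int
Stack after step 6: $ E (top = E).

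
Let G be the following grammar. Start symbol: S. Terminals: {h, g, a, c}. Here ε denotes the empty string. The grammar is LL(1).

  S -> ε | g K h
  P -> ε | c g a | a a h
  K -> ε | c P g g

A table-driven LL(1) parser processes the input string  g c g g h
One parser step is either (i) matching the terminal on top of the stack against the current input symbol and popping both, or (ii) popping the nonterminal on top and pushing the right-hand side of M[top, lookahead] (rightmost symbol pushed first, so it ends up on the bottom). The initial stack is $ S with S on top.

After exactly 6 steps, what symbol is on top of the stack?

g

step 1: stack=$ S  input=g c g g h $  — expand S -> g K h
step 2: stack=$ h K g  input=g c g g h $  — match g
step 3: stack=$ h K  input=c g g h $  — expand K -> c P g g
step 4: stack=$ h g g P c  input=c g g h $  — match c
step 5: stack=$ h g g P  input=g g h $  — expand P -> ε
step 6: stack=$ h g g  input=g g h $  — match g
Stack after step 6: $ h g (top = g).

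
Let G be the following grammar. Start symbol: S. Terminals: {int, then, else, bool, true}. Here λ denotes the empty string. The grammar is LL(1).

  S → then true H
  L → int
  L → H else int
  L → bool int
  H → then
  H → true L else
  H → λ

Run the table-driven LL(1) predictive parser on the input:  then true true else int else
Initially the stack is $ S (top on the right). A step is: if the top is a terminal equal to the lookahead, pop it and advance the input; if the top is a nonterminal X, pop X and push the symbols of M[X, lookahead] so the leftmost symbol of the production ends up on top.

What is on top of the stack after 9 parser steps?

     Stack              Input                           Action
  1  $ S                then true true else int else $  expand S → then true H
  2  $ H true then      then true true else int else $  match then
  3  $ H true           true true else int else $       match true
  4  $ H                true else int else $            expand H → true L else
  5  $ else L true      true else int else $            match true
  6  $ else L           else int else $                 expand L → H else int
  7  $ else int else H  else int else $                 expand H → λ
  8  $ else int else    else int else $                 match else
  9  $ else int         int else $                      match int
Stack after step 9: $ else (top = else).

else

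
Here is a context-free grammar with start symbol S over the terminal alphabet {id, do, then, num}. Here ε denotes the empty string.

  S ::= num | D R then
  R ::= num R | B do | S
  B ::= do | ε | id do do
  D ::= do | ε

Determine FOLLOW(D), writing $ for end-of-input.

FIRST(B): from B::=do we get {do}; from B::=ε we get {ε}; from B::=id do do we get {id}. So FIRST(B) = {ε, do, id}.
FIRST(D): from D::=do we get {do}; from D::=ε we get {ε}. So FIRST(D) = {ε, do}.
FIRST(S): from S::=num we get {num}; from S::=D R then we get {do, id, num}. So FIRST(S) = {do, id, num}.
FIRST(R): from R::=num R we get {num}; from R::=B do we get {do, id}; from R::=S we get {do, id, num}. So FIRST(R) = {do, id, num}.
FOLLOW(S) includes $ since S is the start symbol.
FOLLOW(R): in S::=D R then, R is followed by then with FIRST {then}; in R::=num R, the suffix after R is empty (adds nothing new). Thus FOLLOW(R) = {then}.
FOLLOW(S): in R::=S, the suffix after S is empty, so FOLLOW(S) ⊇ FOLLOW(R) = {then}. Thus FOLLOW(S) = {$, then}.
FOLLOW(B): in R::=B do, B is followed by do with FIRST {do}. Thus FOLLOW(B) = {do}.
FOLLOW(D): in S::=D R then, D is followed by R then with FIRST {do, id, num}. Thus FOLLOW(D) = {do, id, num}.

{do, id, num}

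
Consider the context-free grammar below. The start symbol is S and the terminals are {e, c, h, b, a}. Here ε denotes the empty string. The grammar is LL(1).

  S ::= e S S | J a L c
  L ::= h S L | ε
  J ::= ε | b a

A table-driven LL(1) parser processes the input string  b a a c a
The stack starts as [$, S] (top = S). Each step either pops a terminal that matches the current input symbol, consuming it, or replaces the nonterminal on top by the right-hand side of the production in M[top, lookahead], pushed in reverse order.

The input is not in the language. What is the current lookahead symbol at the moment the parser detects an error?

step 1: stack=$ S  input=b a a c a $  — expand S ::= J a L c
step 2: stack=$ c L a J  input=b a a c a $  — expand J ::= b a
step 3: stack=$ c L a a b  input=b a a c a $  — match b
step 4: stack=$ c L a a  input=a a c a $  — match a
step 5: stack=$ c L a  input=a c a $  — match a
step 6: stack=$ c L  input=c a $  — expand L ::= ε
step 7: stack=$ c  input=c a $  — match c
step 8: stack=$  input=a $  — error: stack empty but input remains

a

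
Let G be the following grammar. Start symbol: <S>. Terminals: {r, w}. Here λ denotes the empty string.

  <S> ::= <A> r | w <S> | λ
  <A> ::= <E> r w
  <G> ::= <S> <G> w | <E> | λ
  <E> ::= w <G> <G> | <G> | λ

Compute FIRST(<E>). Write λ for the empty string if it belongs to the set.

FIRST(<S>) = {λ, r, w}  (via <A> r)
FIRST(<A>) = {r, w}  (via <E> r w)
FIRST(<G>) = {λ, r, w}  (via <S> <G> w, <E>)
FIRST(<E>) = {λ, r, w}  (via <G>)

{λ, r, w}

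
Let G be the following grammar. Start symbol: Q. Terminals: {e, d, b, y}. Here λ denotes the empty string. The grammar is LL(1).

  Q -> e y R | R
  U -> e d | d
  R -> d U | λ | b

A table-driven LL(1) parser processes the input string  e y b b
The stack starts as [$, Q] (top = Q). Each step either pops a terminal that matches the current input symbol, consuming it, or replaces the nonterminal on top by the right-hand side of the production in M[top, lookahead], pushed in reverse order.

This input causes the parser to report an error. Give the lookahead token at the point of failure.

b

     Stack    Input      Action
  1  $ Q      e y b b $  expand Q -> e y R
  2  $ R y e  e y b b $  match e
  3  $ R y    y b b $    match y
  4  $ R      b b $      expand R -> b
  5  $ b      b b $      match b
  6  $        b $        error: stack empty but input remains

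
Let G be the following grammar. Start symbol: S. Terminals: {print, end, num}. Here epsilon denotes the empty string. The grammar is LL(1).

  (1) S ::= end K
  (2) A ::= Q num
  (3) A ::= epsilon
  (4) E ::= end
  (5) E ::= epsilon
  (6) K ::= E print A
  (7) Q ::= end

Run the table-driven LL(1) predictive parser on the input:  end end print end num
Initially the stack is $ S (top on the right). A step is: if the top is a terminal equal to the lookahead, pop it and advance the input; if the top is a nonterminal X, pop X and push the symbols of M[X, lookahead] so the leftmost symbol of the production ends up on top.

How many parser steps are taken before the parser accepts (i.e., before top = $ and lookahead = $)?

10

      Stack          Input                    Action
   1  $ S            end end print end num $  expand S ::= end K
   2  $ K end        end end print end num $  match end
   3  $ K            end print end num $      expand K ::= E print A
   4  $ A print E    end print end num $      expand E ::= end
   5  $ A print end  end print end num $      match end
   6  $ A print      print end num $          match print
   7  $ A            end num $                expand A ::= Q num
   8  $ num Q        end num $                expand Q ::= end
   9  $ num end      end num $                match end
  10  $ num          num $                    match num
Accept reached after 10 steps.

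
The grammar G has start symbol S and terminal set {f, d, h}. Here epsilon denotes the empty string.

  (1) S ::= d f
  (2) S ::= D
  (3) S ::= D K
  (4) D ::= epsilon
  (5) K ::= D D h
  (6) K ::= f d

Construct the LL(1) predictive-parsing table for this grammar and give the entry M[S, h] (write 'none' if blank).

S ::= D K

FIRST(D) = {epsilon}
FIRST(K) = {f, h}  (via D D h)
FIRST(S) = {epsilon, d, f, h}  (via D, D K)
FOLLOW(S) includes $ since S is the start symbol.
FOLLOW(S): S appears on no right-hand side. Thus FOLLOW(S) = {$}.
For S ::= d f: FIRST(d f) = {d}, so it goes in M[S, t] for t ∈ {d}.
For S ::= D: FIRST(D) = {epsilon}, so it goes in M[S, t] for t ∈ {}; since epsilon ∈ FIRST, also for every t ∈ FOLLOW(S) = {$}.
For S ::= D K: FIRST(D K) = {f, h}, so it goes in M[S, t] for t ∈ {f, h}.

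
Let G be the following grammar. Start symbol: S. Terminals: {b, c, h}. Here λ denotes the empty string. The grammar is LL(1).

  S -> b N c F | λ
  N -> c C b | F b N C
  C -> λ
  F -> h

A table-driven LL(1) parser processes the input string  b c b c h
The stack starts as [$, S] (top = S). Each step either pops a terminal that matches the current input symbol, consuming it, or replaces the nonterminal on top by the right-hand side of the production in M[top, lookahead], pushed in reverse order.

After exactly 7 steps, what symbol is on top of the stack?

step 1: stack=$ S  input=b c b c h $  — expand S -> b N c F
step 2: stack=$ F c N b  input=b c b c h $  — match b
step 3: stack=$ F c N  input=c b c h $  — expand N -> c C b
step 4: stack=$ F c b C c  input=c b c h $  — match c
step 5: stack=$ F c b C  input=b c h $  — expand C -> λ
step 6: stack=$ F c b  input=b c h $  — match b
step 7: stack=$ F c  input=c h $  — match c
Stack after step 7: $ F (top = F).

F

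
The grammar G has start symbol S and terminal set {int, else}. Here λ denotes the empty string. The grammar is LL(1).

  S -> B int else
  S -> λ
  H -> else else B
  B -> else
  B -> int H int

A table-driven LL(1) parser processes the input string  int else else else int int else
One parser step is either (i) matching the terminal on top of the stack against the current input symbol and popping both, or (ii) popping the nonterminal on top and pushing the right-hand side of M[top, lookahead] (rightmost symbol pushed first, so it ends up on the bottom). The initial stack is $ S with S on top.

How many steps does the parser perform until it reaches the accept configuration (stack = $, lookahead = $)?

11

      Stack                       Input                              Action
   1  $ S                         int else else else int int else $  expand S -> B int else
   2  $ else int B                int else else else int int else $  expand B -> int H int
   3  $ else int int H int        int else else else int int else $  match int
   4  $ else int int H            else else else int int else $      expand H -> else else B
   5  $ else int int B else else  else else else int int else $      match else
   6  $ else int int B else       else else int int else $           match else
   7  $ else int int B            else int int else $                expand B -> else
   8  $ else int int else         else int int else $                match else
   9  $ else int int              int int else $                     match int
  10  $ else int                  int else $                         match int
  11  $ else                      else $                             match else
Accept reached after 11 steps.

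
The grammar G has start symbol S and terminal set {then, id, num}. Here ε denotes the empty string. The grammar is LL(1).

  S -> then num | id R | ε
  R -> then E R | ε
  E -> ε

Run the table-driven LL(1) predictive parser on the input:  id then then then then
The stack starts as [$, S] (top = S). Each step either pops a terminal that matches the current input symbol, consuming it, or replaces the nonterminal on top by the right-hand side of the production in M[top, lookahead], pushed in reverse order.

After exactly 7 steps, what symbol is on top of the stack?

     Stack       Input                     Action
  1  $ S         id then then then then $  expand S -> id R
  2  $ R id      id then then then then $  match id
  3  $ R         then then then then $     expand R -> then E R
  4  $ R E then  then then then then $     match then
  5  $ R E       then then then $          expand E -> ε
  6  $ R         then then then $          expand R -> then E R
  7  $ R E then  then then then $          match then
Stack after step 7: $ R E (top = E).

E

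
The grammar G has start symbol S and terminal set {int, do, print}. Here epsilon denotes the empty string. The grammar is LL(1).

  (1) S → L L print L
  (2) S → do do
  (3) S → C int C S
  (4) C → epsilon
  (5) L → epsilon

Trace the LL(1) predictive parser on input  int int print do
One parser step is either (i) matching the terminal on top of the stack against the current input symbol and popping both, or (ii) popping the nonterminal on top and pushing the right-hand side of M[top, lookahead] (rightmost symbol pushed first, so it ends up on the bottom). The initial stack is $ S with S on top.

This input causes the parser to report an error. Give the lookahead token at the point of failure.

      Stack          Input               Action
   1  $ S            int int print do $  expand S → C int C S
   2  $ S C int C    int int print do $  expand C → epsilon
   3  $ S C int      int int print do $  match int
   4  $ S C          int print do $      expand C → epsilon
   5  $ S            int print do $      expand S → C int C S
   6  $ S C int C    int print do $      expand C → epsilon
   7  $ S C int      int print do $      match int
   8  $ S C          print do $          expand C → epsilon
   9  $ S            print do $          expand S → L L print L
  10  $ L print L L  print do $          expand L → epsilon
  11  $ L print L    print do $          expand L → epsilon
  12  $ L print      print do $          match print
  13  $ L            do $                error: M[L, do] is empty

do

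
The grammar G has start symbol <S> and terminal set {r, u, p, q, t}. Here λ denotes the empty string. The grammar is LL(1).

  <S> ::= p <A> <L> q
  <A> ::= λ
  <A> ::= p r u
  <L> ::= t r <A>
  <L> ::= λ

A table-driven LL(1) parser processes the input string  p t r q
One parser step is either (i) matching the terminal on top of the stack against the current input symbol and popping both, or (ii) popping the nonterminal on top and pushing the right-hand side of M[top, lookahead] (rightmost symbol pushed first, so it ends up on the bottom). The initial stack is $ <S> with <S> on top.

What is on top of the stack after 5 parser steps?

     Stack          Input      Action
  1  $ <S>          p t r q $  expand <S> ::= p <A> <L> q
  2  $ q <L> <A> p  p t r q $  match p
  3  $ q <L> <A>    t r q $    expand <A> ::= λ
  4  $ q <L>        t r q $    expand <L> ::= t r <A>
  5  $ q <A> r t    t r q $    match t
Stack after step 5: $ q <A> r (top = r).

r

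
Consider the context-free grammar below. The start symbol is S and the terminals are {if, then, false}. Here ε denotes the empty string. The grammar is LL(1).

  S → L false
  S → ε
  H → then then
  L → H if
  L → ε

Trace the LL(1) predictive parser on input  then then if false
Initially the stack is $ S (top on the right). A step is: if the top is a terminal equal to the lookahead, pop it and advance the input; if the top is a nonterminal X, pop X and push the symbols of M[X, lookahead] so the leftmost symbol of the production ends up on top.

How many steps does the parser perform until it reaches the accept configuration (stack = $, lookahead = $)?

7

step 1: stack=$ S  input=then then if false $  — expand S → L false
step 2: stack=$ false L  input=then then if false $  — expand L → H if
step 3: stack=$ false if H  input=then then if false $  — expand H → then then
step 4: stack=$ false if then then  input=then then if false $  — match then
step 5: stack=$ false if then  input=then if false $  — match then
step 6: stack=$ false if  input=if false $  — match if
step 7: stack=$ false  input=false $  — match false
Accept reached after 7 steps.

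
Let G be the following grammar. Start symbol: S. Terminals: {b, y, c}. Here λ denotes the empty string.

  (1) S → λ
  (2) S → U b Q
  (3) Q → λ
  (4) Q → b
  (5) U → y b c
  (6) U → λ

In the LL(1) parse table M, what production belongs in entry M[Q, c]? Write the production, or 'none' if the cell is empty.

none

FIRST(Q) = {λ, b}
FIRST(U) = {λ, y}
FIRST(S) = {λ, b, y}  (via U b Q)
FOLLOW(S) includes $ since S is the start symbol.
FOLLOW(S): S appears on no right-hand side. Thus FOLLOW(S) = {$}.
FOLLOW(Q): in S→U b Q, the suffix after Q is empty, so FOLLOW(Q) ⊇ FOLLOW(S) = {$}. Thus FOLLOW(Q) = {$}.
For Q → λ: FIRST(λ) = {λ}, so it goes in M[Q, t] for t ∈ {}; since λ ∈ FIRST, also for every t ∈ FOLLOW(Q) = {$}.
For Q → b: FIRST(b) = {b}, so it goes in M[Q, t] for t ∈ {b}.
None of these place a production in M[Q, c].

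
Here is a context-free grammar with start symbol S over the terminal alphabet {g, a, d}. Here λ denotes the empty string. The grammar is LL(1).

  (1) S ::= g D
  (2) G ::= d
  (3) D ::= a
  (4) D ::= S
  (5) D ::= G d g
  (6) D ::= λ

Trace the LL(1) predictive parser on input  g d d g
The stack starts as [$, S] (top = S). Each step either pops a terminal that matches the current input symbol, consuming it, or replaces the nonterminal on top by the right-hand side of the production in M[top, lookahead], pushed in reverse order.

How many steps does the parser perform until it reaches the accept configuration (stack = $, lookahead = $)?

7

step 1: stack=$ S  input=g d d g $  — expand S ::= g D
step 2: stack=$ D g  input=g d d g $  — match g
step 3: stack=$ D  input=d d g $  — expand D ::= G d g
step 4: stack=$ g d G  input=d d g $  — expand G ::= d
step 5: stack=$ g d d  input=d d g $  — match d
step 6: stack=$ g d  input=d g $  — match d
step 7: stack=$ g  input=g $  — match g
Accept reached after 7 steps.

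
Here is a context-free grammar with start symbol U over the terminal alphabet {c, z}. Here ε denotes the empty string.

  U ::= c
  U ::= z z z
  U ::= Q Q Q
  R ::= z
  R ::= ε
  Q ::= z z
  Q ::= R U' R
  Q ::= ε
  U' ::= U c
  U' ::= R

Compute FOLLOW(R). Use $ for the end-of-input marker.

FIRST(R): from R::=z we get {z}; from R::=ε we get {ε}. So FIRST(R) = {ε, z}.
FIRST(U): from U::=c we get {c}; from U::=z z z we get {z}; from U::=Q Q Q we get {ε, c, z}. So FIRST(U) = {ε, c, z}.
FIRST(U'): from U'::=U c we get {c, z}; from U'::=R we get {ε, z}. So FIRST(U') = {ε, c, z}.
FIRST(Q): from Q::=z z we get {z}; from Q::=R U' R we get {ε, c, z}; from Q::=ε we get {ε}. So FIRST(Q) = {ε, c, z}.
FOLLOW(U) includes $ since U is the start symbol.
FOLLOW(U): in U'::=U c, U is followed by c with FIRST {c}. Thus FOLLOW(U) = {$, c}.
FOLLOW(Q): in U::=Q Q Q (occurrence 1), Q is followed by Q Q with FIRST {ε, c, z}; in U::=Q Q Q (occurrence 1), the suffix after Q is nullable, so FOLLOW(Q) ⊇ FOLLOW(U) = {$, c}; in U::=Q Q Q (occurrence 2), Q is followed by Q with FIRST {ε, c, z}; in U::=Q Q Q (occurrence 2), the suffix after Q is nullable, so FOLLOW(Q) ⊇ FOLLOW(U) = {$, c}; in U::=Q Q Q (occurrence 3), the suffix after Q is empty, so FOLLOW(Q) ⊇ FOLLOW(U) = {$, c}. Thus FOLLOW(Q) = {$, c, z}.
FOLLOW(U'): in Q::=R U' R, U' is followed by R with FIRST {ε, z}; in Q::=R U' R, the suffix after U' is nullable, so FOLLOW(U') ⊇ FOLLOW(Q) = {$, c, z}. Thus FOLLOW(U') = {$, c, z}.
FOLLOW(R): in Q::=R U' R (occurrence 1), R is followed by U' R with FIRST {ε, c, z}; in Q::=R U' R (occurrence 1), the suffix after R is nullable, so FOLLOW(R) ⊇ FOLLOW(Q) = {$, c, z}; in Q::=R U' R (occurrence 2), the suffix after R is empty, so FOLLOW(R) ⊇ FOLLOW(Q) = {$, c, z}; in U'::=R, the suffix after R is empty, so FOLLOW(R) ⊇ FOLLOW(U') = {$, c, z}. Thus FOLLOW(R) = {$, c, z}.

{$, c, z}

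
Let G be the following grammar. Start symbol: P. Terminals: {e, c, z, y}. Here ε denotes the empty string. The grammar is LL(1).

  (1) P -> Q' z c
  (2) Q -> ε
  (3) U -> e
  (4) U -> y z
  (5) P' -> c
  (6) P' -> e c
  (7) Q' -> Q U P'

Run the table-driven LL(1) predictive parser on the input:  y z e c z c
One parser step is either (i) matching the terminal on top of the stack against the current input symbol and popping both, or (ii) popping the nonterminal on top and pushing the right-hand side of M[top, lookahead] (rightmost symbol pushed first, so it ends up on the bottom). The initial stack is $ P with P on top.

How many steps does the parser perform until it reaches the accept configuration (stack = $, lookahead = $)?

11

      Stack         Input          Action
   1  $ P           y z e c z c $  expand P -> Q' z c
   2  $ c z Q'      y z e c z c $  expand Q' -> Q U P'
   3  $ c z P' U Q  y z e c z c $  expand Q -> ε
   4  $ c z P' U    y z e c z c $  expand U -> y z
   5  $ c z P' z y  y z e c z c $  match y
   6  $ c z P' z    z e c z c $    match z
   7  $ c z P'      e c z c $      expand P' -> e c
   8  $ c z c e     e c z c $      match e
   9  $ c z c       c z c $        match c
  10  $ c z         z c $          match z
  11  $ c           c $            match c
Accept reached after 11 steps.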